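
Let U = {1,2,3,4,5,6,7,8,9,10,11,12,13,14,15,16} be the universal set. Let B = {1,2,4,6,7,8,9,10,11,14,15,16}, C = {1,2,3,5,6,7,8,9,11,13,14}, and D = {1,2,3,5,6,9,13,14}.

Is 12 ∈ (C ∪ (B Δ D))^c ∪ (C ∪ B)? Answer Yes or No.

12 ∉ B and 12 ∉ D, so 12 ∉ B Δ D
12 ∉ C and 12 ∉ (B Δ D), so 12 ∉ C ∪ (B Δ D)
12 ∈ (C ∪ (B Δ D))^c since 12 ∉ (C ∪ (B Δ D))
12 ∉ C and 12 ∉ B, so 12 ∉ C ∪ B
12 ∈ (C ∪ (B Δ D))^c and 12 ∉ (C ∪ B), so 12 ∈ (C ∪ (B Δ D))^c ∪ (C ∪ B)

Yes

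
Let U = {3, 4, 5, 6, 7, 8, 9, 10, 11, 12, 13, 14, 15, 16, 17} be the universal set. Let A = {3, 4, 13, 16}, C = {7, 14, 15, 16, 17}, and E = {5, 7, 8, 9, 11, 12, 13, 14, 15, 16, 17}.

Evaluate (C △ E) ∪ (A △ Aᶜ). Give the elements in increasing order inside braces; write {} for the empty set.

C △ E = {5, 8, 9, 11, 12, 13}
Aᶜ = {5, 6, 7, 8, 9, 10, 11, 12, 14, 15, 17}
A △ Aᶜ = {3, 4, 5, 6, 7, 8, 9, 10, 11, 12, 13, 14, 15, 16, 17}
(C △ E) ∪ (A △ Aᶜ) = {3, 4, 5, 6, 7, 8, 9, 10, 11, 12, 13, 14, 15, 16, 17}

{3, 4, 5, 6, 7, 8, 9, 10, 11, 12, 13, 14, 15, 16, 17}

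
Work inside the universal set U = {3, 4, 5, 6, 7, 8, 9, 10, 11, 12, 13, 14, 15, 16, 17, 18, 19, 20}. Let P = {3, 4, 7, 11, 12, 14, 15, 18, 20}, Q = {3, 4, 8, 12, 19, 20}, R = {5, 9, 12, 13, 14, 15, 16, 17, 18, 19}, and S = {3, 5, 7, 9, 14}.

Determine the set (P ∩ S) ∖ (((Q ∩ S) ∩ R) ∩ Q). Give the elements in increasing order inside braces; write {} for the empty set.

{3, 7, 14}

P ∩ S = {3, 7, 14}
Q ∩ S = {3}
(Q ∩ S) ∩ R = {}
((Q ∩ S) ∩ R) ∩ Q = {}
(P ∩ S) ∖ (((Q ∩ S) ∩ R) ∩ Q) = {3, 7, 14}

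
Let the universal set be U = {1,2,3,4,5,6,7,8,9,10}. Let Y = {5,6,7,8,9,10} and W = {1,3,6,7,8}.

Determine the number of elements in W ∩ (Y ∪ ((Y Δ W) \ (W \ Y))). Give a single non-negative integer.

3

Y Δ W = {1,3,5,9,10}
W \ Y = {1,3}
(Y Δ W) \ (W \ Y) = {5,9,10}
Y ∪ ((Y Δ W) \ (W \ Y)) = {5,6,7,8,9,10}
W ∩ (Y ∪ ((Y Δ W) \ (W \ Y))) = {6,7,8}
|W ∩ (Y ∪ ((Y Δ W) \ (W \ Y)))| = 3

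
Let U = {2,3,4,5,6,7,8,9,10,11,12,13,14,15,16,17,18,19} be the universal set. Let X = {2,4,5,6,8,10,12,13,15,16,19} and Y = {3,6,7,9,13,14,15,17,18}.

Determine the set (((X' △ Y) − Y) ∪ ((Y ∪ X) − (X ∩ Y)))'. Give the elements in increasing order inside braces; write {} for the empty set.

{6,13,15}

X' = {3,7,9,11,14,17,18}
X' △ Y = {6,11,13,15}
(X' △ Y) − Y = {11}
Y ∪ X = {2,3,4,5,6,7,8,9,10,12,13,14,15,16,17,18,19}
X ∩ Y = {6,13,15}
(Y ∪ X) − (X ∩ Y) = {2,3,4,5,7,8,9,10,12,14,16,17,18,19}
((X' △ Y) − Y) ∪ ((Y ∪ X) − (X ∩ Y)) = {2,3,4,5,7,8,9,10,11,12,14,16,17,18,19}
(((X' △ Y) − Y) ∪ ((Y ∪ X) − (X ∩ Y)))' = {6,13,15}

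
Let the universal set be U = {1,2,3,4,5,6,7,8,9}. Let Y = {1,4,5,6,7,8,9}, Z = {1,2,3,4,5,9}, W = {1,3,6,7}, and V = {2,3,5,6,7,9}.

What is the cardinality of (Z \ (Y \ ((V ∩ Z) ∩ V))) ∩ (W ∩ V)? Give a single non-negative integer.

1

V ∩ Z = {2,3,5,9}
(V ∩ Z) ∩ V = {2,3,5,9}
Y \ ((V ∩ Z) ∩ V) = {1,4,6,7,8}
Z \ (Y \ ((V ∩ Z) ∩ V)) = {2,3,5,9}
W ∩ V = {3,6,7}
(Z \ (Y \ ((V ∩ Z) ∩ V))) ∩ (W ∩ V) = {3}
|(Z \ (Y \ ((V ∩ Z) ∩ V))) ∩ (W ∩ V)| = 1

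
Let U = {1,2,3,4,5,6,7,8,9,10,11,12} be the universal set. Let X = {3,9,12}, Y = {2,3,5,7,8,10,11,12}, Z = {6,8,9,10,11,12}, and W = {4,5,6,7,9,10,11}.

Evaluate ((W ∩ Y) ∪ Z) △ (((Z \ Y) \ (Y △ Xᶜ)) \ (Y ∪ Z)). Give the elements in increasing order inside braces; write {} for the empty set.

W ∩ Y = {5,7,10,11}
(W ∩ Y) ∪ Z = {5,6,7,8,9,10,11,12}
Z \ Y = {6,9}
Xᶜ = {1,2,4,5,6,7,8,10,11}
Y △ Xᶜ = {1,3,4,6,12}
(Z \ Y) \ (Y △ Xᶜ) = {9}
Y ∪ Z = {2,3,5,6,7,8,9,10,11,12}
((Z \ Y) \ (Y △ Xᶜ)) \ (Y ∪ Z) = {}
((W ∩ Y) ∪ Z) △ (((Z \ Y) \ (Y △ Xᶜ)) \ (Y ∪ Z)) = {5,6,7,8,9,10,11,12}

{5,6,7,8,9,10,11,12}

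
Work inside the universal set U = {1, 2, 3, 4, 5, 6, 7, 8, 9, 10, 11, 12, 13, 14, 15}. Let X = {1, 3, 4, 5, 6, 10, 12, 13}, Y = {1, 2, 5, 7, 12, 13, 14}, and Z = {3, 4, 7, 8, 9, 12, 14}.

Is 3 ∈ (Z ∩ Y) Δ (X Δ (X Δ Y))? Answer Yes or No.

3 ∈ Z and 3 ∉ Y, so 3 ∉ Z ∩ Y
3 ∈ X and 3 ∉ Y, so 3 ∈ X Δ Y
3 ∈ X and 3 ∈ (X Δ Y), so 3 ∉ X Δ (X Δ Y)
3 ∉ (Z ∩ Y) and 3 ∉ (X Δ (X Δ Y)), so 3 ∉ (Z ∩ Y) Δ (X Δ (X Δ Y))

No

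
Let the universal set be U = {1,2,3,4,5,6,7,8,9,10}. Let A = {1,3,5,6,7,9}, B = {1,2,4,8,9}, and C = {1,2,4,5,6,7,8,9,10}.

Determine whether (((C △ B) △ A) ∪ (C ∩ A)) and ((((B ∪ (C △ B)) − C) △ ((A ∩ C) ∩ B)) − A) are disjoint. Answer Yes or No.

Yes

C △ B = {5,6,7,10}
(C △ B) △ A = {1,3,9,10}
C ∩ A = {1,5,6,7,9}
((C △ B) △ A) ∪ (C ∩ A) = {1,3,5,6,7,9,10}
B ∪ (C △ B) = {1,2,4,5,6,7,8,9,10}
(B ∪ (C △ B)) − C = {}
A ∩ C = {1,5,6,7,9}
(A ∩ C) ∩ B = {1,9}
((B ∪ (C △ B)) − C) △ ((A ∩ C) ∩ B) = {1,9}
(((B ∪ (C △ B)) − C) △ ((A ∩ C) ∩ B)) − A = {}
{1,3,5,6,7,9,10} and {} share no elements.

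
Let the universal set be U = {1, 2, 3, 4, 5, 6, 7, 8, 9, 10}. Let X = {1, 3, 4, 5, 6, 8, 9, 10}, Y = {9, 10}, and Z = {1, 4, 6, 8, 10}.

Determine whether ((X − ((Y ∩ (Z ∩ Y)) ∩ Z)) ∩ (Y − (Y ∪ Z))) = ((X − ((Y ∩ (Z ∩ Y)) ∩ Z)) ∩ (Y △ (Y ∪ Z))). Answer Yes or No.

No

Z ∩ Y = {10}
Y ∩ (Z ∩ Y) = {10}
(Y ∩ (Z ∩ Y)) ∩ Z = {10}
X − ((Y ∩ (Z ∩ Y)) ∩ Z) = {1, 3, 4, 5, 6, 8, 9}
Y ∪ Z = {1, 4, 6, 8, 9, 10}
Y − (Y ∪ Z) = {}
(X − ((Y ∩ (Z ∩ Y)) ∩ Z)) ∩ (Y − (Y ∪ Z)) = {}
Y △ (Y ∪ Z) = {1, 4, 6, 8}
(X − ((Y ∩ (Z ∩ Y)) ∩ Z)) ∩ (Y △ (Y ∪ Z)) = {1, 4, 6, 8}
1 ∈ (X − ((Y ∩ (Z ∩ Y)) ∩ Z)) ∩ (Y △ (Y ∪ Z)) but 1 ∉ (X − ((Y ∩ (Z ∩ Y)) ∩ Z)) ∩ (Y − (Y ∪ Z)), so they differ.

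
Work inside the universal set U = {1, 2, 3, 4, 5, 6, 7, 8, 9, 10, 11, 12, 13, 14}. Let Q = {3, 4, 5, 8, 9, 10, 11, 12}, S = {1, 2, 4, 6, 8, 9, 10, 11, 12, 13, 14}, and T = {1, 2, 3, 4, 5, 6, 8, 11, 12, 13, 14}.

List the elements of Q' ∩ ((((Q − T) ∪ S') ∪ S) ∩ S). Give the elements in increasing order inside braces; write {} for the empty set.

Q' = {1, 2, 6, 7, 13, 14}
Q − T = {9, 10}
S' = {3, 5, 7}
(Q − T) ∪ S' = {3, 5, 7, 9, 10}
((Q − T) ∪ S') ∪ S = {1, 2, 3, 4, 5, 6, 7, 8, 9, 10, 11, 12, 13, 14}
(((Q − T) ∪ S') ∪ S) ∩ S = {1, 2, 4, 6, 8, 9, 10, 11, 12, 13, 14}
Q' ∩ ((((Q − T) ∪ S') ∪ S) ∩ S) = {1, 2, 6, 13, 14}

{1, 2, 6, 13, 14}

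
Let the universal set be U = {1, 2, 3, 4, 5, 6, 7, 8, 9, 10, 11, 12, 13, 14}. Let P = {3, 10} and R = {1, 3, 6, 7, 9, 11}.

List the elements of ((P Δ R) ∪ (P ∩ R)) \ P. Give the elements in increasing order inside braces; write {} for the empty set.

{1, 6, 7, 9, 11}

P Δ R = {1, 6, 7, 9, 10, 11}
P ∩ R = {3}
(P Δ R) ∪ (P ∩ R) = {1, 3, 6, 7, 9, 10, 11}
((P Δ R) ∪ (P ∩ R)) \ P = {1, 6, 7, 9, 11}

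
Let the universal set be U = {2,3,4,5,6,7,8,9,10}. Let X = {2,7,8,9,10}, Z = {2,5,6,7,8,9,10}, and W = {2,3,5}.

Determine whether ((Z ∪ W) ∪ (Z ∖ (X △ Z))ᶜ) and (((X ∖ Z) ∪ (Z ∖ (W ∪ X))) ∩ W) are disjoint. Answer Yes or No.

Z ∪ W = {2,3,5,6,7,8,9,10}
X △ Z = {5,6}
Z ∖ (X △ Z) = {2,7,8,9,10}
(Z ∖ (X △ Z))ᶜ = {3,4,5,6}
(Z ∪ W) ∪ (Z ∖ (X △ Z))ᶜ = {2,3,4,5,6,7,8,9,10}
X ∖ Z = {}
W ∪ X = {2,3,5,7,8,9,10}
Z ∖ (W ∪ X) = {6}
(X ∖ Z) ∪ (Z ∖ (W ∪ X)) = {6}
((X ∖ Z) ∪ (Z ∖ (W ∪ X))) ∩ W = {}
{2,3,4,5,6,7,8,9,10} and {} share no elements.

Yes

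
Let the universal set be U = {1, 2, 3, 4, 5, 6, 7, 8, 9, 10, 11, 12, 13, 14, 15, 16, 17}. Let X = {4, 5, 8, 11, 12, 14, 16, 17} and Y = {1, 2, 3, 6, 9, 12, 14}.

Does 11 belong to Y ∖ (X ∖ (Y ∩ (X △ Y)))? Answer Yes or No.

11 ∈ X and 11 ∉ Y, so 11 ∈ X △ Y
11 ∉ Y and 11 ∈ (X △ Y), so 11 ∉ Y ∩ (X △ Y)
11 ∈ X and 11 ∉ (Y ∩ (X △ Y)), so 11 ∈ X ∖ (Y ∩ (X △ Y))
11 ∉ Y and 11 ∈ (X ∖ (Y ∩ (X △ Y))), so 11 ∉ Y ∖ (X ∖ (Y ∩ (X △ Y)))

No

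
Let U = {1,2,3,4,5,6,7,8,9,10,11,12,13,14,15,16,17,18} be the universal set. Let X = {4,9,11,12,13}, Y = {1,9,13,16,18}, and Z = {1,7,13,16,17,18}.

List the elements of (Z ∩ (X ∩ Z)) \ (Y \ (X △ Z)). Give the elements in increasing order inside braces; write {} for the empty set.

X ∩ Z = {13}
Z ∩ (X ∩ Z) = {13}
X △ Z = {1,4,7,9,11,12,16,17,18}
Y \ (X △ Z) = {13}
(Z ∩ (X ∩ Z)) \ (Y \ (X △ Z)) = {}

{}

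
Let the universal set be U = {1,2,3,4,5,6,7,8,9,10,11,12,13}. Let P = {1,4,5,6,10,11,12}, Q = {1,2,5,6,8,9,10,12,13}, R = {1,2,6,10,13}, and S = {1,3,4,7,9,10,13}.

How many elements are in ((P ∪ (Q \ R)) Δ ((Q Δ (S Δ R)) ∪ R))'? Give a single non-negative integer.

7

Q \ R = {5,8,9,12}
P ∪ (Q \ R) = {1,4,5,6,8,9,10,11,12}
S Δ R = {2,3,4,6,7,9}
Q Δ (S Δ R) = {1,3,4,5,7,8,10,12,13}
(Q Δ (S Δ R)) ∪ R = {1,2,3,4,5,6,7,8,10,12,13}
(P ∪ (Q \ R)) Δ ((Q Δ (S Δ R)) ∪ R) = {2,3,7,9,11,13}
((P ∪ (Q \ R)) Δ ((Q Δ (S Δ R)) ∪ R))' = {1,4,5,6,8,10,12}
|((P ∪ (Q \ R)) Δ ((Q Δ (S Δ R)) ∪ R))'| = 7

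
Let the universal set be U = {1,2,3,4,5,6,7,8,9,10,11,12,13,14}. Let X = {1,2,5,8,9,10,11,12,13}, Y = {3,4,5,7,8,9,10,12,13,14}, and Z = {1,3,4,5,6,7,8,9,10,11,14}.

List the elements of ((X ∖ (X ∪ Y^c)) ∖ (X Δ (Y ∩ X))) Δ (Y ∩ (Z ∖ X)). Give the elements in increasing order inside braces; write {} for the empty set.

{3,4,7,14}

Y^c = {1,2,6,11}
X ∪ Y^c = {1,2,5,6,8,9,10,11,12,13}
X ∖ (X ∪ Y^c) = {}
Y ∩ X = {5,8,9,10,12,13}
X Δ (Y ∩ X) = {1,2,11}
(X ∖ (X ∪ Y^c)) ∖ (X Δ (Y ∩ X)) = {}
Z ∖ X = {3,4,6,7,14}
Y ∩ (Z ∖ X) = {3,4,7,14}
((X ∖ (X ∪ Y^c)) ∖ (X Δ (Y ∩ X))) Δ (Y ∩ (Z ∖ X)) = {3,4,7,14}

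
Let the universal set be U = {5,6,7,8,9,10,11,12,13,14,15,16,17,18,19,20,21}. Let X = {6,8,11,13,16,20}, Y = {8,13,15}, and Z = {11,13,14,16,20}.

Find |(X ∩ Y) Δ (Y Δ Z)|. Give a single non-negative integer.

6

X ∩ Y = {8,13}
Y Δ Z = {8,11,14,15,16,20}
(X ∩ Y) Δ (Y Δ Z) = {11,13,14,15,16,20}
|(X ∩ Y) Δ (Y Δ Z)| = 6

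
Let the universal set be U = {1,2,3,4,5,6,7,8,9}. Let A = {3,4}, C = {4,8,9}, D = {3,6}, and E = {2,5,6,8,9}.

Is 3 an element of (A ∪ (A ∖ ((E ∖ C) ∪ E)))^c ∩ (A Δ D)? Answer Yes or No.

No

3 ∉ E and 3 ∉ C, so 3 ∉ E ∖ C
3 ∉ (E ∖ C) and 3 ∉ E, so 3 ∉ (E ∖ C) ∪ E
3 ∈ A and 3 ∉ ((E ∖ C) ∪ E), so 3 ∈ A ∖ ((E ∖ C) ∪ E)
3 ∈ A and 3 ∈ (A ∖ ((E ∖ C) ∪ E)), so 3 ∈ A ∪ (A ∖ ((E ∖ C) ∪ E))
3 ∉ (A ∪ (A ∖ ((E ∖ C) ∪ E)))^c since 3 ∈ (A ∪ (A ∖ ((E ∖ C) ∪ E)))
3 ∈ A and 3 ∈ D, so 3 ∉ A Δ D
3 ∉ (A ∪ (A ∖ ((E ∖ C) ∪ E)))^c and 3 ∉ (A Δ D), so 3 ∉ (A ∪ (A ∖ ((E ∖ C) ∪ E)))^c ∩ (A Δ D)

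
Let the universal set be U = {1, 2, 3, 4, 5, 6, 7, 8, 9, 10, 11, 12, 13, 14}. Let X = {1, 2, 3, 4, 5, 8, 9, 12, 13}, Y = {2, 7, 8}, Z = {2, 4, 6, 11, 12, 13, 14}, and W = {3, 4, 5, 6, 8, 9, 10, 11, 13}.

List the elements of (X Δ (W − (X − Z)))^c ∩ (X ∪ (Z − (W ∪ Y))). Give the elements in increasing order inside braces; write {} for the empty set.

X − Z = {1, 3, 5, 8, 9}
W − (X − Z) = {4, 6, 10, 11, 13}
X Δ (W − (X − Z)) = {1, 2, 3, 5, 6, 8, 9, 10, 11, 12}
(X Δ (W − (X − Z)))^c = {4, 7, 13, 14}
W ∪ Y = {2, 3, 4, 5, 6, 7, 8, 9, 10, 11, 13}
Z − (W ∪ Y) = {12, 14}
X ∪ (Z − (W ∪ Y)) = {1, 2, 3, 4, 5, 8, 9, 12, 13, 14}
(X Δ (W − (X − Z)))^c ∩ (X ∪ (Z − (W ∪ Y))) = {4, 13, 14}

{4, 13, 14}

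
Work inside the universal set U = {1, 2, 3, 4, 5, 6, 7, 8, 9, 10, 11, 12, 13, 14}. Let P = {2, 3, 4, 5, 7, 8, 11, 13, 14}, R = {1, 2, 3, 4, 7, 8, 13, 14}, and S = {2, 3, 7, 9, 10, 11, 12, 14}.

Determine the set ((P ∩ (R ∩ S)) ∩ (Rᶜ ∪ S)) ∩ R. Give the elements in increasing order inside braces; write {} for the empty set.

R ∩ S = {2, 3, 7, 14}
P ∩ (R ∩ S) = {2, 3, 7, 14}
Rᶜ = {5, 6, 9, 10, 11, 12}
Rᶜ ∪ S = {2, 3, 5, 6, 7, 9, 10, 11, 12, 14}
(P ∩ (R ∩ S)) ∩ (Rᶜ ∪ S) = {2, 3, 7, 14}
((P ∩ (R ∩ S)) ∩ (Rᶜ ∪ S)) ∩ R = {2, 3, 7, 14}

{2, 3, 7, 14}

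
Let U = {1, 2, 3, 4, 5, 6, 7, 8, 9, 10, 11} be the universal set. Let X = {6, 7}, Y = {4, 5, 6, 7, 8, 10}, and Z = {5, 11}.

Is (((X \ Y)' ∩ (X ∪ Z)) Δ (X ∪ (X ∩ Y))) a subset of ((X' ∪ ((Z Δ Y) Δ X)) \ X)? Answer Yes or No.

Yes

X \ Y = {}
(X \ Y)' = {1, 2, 3, 4, 5, 6, 7, 8, 9, 10, 11}
X ∪ Z = {5, 6, 7, 11}
(X \ Y)' ∩ (X ∪ Z) = {5, 6, 7, 11}
X ∩ Y = {6, 7}
X ∪ (X ∩ Y) = {6, 7}
((X \ Y)' ∩ (X ∪ Z)) Δ (X ∪ (X ∩ Y)) = {5, 11}
X' = {1, 2, 3, 4, 5, 8, 9, 10, 11}
Z Δ Y = {4, 6, 7, 8, 10, 11}
(Z Δ Y) Δ X = {4, 8, 10, 11}
X' ∪ ((Z Δ Y) Δ X) = {1, 2, 3, 4, 5, 8, 9, 10, 11}
(X' ∪ ((Z Δ Y) Δ X)) \ X = {1, 2, 3, 4, 5, 8, 9, 10, 11}
Every element of {5, 11} is in {1, 2, 3, 4, 5, 8, 9, 10, 11}, so ((X \ Y)' ∩ (X ∪ Z)) Δ (X ∪ (X ∩ Y)) ⊆ (X' ∪ ((Z Δ Y) Δ X)) \ X.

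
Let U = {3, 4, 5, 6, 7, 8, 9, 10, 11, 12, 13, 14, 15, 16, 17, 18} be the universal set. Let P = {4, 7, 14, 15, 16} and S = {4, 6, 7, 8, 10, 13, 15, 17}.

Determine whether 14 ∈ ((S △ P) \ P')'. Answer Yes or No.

14 ∉ S and 14 ∈ P, so 14 ∈ S △ P
14 ∈ P, so 14 ∉ P'
14 ∈ (S △ P) and 14 ∉ P', so 14 ∈ (S △ P) \ P'
14 ∉ ((S △ P) \ P')' since 14 ∈ ((S △ P) \ P')

No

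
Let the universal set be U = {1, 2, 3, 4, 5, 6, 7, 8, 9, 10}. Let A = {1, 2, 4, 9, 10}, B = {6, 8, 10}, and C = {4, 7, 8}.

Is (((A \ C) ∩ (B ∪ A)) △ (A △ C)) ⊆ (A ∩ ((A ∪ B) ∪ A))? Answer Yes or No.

No

A \ C = {1, 2, 9, 10}
B ∪ A = {1, 2, 4, 6, 8, 9, 10}
(A \ C) ∩ (B ∪ A) = {1, 2, 9, 10}
A △ C = {1, 2, 7, 8, 9, 10}
((A \ C) ∩ (B ∪ A)) △ (A △ C) = {7, 8}
A ∪ B = {1, 2, 4, 6, 8, 9, 10}
(A ∪ B) ∪ A = {1, 2, 4, 6, 8, 9, 10}
A ∩ ((A ∪ B) ∪ A) = {1, 2, 4, 9, 10}
7 ∈ ((A \ C) ∩ (B ∪ A)) △ (A △ C) but 7 ∉ A ∩ ((A ∪ B) ∪ A), so the inclusion fails.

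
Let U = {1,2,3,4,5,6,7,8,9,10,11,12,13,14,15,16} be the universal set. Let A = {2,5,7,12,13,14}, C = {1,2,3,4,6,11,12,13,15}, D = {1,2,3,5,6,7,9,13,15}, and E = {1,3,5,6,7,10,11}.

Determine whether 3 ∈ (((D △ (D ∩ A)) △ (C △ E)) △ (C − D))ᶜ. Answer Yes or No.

No

3 ∈ D and 3 ∉ A, so 3 ∉ D ∩ A
3 ∈ D and 3 ∉ (D ∩ A), so 3 ∈ D △ (D ∩ A)
3 ∈ C and 3 ∈ E, so 3 ∉ C △ E
3 ∈ (D △ (D ∩ A)) and 3 ∉ (C △ E), so 3 ∈ (D △ (D ∩ A)) △ (C △ E)
3 ∈ C and 3 ∈ D, so 3 ∉ C − D
3 ∈ ((D △ (D ∩ A)) △ (C △ E)) and 3 ∉ (C − D), so 3 ∈ ((D △ (D ∩ A)) △ (C △ E)) △ (C − D)
3 ∉ (((D △ (D ∩ A)) △ (C △ E)) △ (C − D))ᶜ since 3 ∈ (((D △ (D ∩ A)) △ (C △ E)) △ (C − D))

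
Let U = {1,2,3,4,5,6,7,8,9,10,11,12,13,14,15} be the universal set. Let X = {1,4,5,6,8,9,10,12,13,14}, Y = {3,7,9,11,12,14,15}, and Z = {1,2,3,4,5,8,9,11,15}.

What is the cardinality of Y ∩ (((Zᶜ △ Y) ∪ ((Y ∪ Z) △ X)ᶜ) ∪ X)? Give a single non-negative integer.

6

Zᶜ = {6,7,10,12,13,14}
Zᶜ △ Y = {3,6,9,10,11,13,15}
Y ∪ Z = {1,2,3,4,5,7,8,9,11,12,14,15}
(Y ∪ Z) △ X = {2,3,6,7,10,11,13,15}
((Y ∪ Z) △ X)ᶜ = {1,4,5,8,9,12,14}
(Zᶜ △ Y) ∪ ((Y ∪ Z) △ X)ᶜ = {1,3,4,5,6,8,9,10,11,12,13,14,15}
((Zᶜ △ Y) ∪ ((Y ∪ Z) △ X)ᶜ) ∪ X = {1,3,4,5,6,8,9,10,11,12,13,14,15}
Y ∩ (((Zᶜ △ Y) ∪ ((Y ∪ Z) △ X)ᶜ) ∪ X) = {3,9,11,12,14,15}
|Y ∩ (((Zᶜ △ Y) ∪ ((Y ∪ Z) △ X)ᶜ) ∪ X)| = 6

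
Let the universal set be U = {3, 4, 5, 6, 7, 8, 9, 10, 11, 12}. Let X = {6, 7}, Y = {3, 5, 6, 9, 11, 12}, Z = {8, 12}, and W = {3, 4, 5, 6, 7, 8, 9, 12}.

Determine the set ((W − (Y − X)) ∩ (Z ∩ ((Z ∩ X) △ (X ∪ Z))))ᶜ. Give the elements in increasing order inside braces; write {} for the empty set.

{3, 4, 5, 6, 7, 9, 10, 11, 12}

Y − X = {3, 5, 9, 11, 12}
W − (Y − X) = {4, 6, 7, 8}
Z ∩ X = {}
X ∪ Z = {6, 7, 8, 12}
(Z ∩ X) △ (X ∪ Z) = {6, 7, 8, 12}
Z ∩ ((Z ∩ X) △ (X ∪ Z)) = {8, 12}
(W − (Y − X)) ∩ (Z ∩ ((Z ∩ X) △ (X ∪ Z))) = {8}
((W − (Y − X)) ∩ (Z ∩ ((Z ∩ X) △ (X ∪ Z))))ᶜ = {3, 4, 5, 6, 7, 9, 10, 11, 12}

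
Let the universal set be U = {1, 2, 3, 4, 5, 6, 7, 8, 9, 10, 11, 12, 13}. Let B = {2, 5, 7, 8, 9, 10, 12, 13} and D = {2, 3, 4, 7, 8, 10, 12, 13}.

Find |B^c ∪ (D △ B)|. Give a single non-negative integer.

B^c = {1, 3, 4, 6, 11}
D △ B = {3, 4, 5, 9}
B^c ∪ (D △ B) = {1, 3, 4, 5, 6, 9, 11}
|B^c ∪ (D △ B)| = 7

7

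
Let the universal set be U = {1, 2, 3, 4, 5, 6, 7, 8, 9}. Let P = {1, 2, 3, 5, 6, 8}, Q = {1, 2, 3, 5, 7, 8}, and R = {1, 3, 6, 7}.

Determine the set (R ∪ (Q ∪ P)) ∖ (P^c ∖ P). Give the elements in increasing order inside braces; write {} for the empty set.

Q ∪ P = {1, 2, 3, 5, 6, 7, 8}
R ∪ (Q ∪ P) = {1, 2, 3, 5, 6, 7, 8}
P^c = {4, 7, 9}
P^c ∖ P = {4, 7, 9}
(R ∪ (Q ∪ P)) ∖ (P^c ∖ P) = {1, 2, 3, 5, 6, 8}

{1, 2, 3, 5, 6, 8}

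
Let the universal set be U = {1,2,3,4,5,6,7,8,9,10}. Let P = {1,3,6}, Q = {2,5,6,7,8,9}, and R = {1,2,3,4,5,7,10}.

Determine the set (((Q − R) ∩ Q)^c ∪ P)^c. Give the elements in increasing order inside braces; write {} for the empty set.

{8,9}

Q − R = {6,8,9}
(Q − R) ∩ Q = {6,8,9}
((Q − R) ∩ Q)^c = {1,2,3,4,5,7,10}
((Q − R) ∩ Q)^c ∪ P = {1,2,3,4,5,6,7,10}
(((Q − R) ∩ Q)^c ∪ P)^c = {8,9}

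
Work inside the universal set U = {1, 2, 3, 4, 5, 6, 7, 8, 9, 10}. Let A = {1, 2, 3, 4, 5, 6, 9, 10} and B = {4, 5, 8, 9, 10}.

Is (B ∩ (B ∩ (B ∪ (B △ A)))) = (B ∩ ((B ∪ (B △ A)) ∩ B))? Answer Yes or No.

B △ A = {1, 2, 3, 6, 8}
B ∪ (B △ A) = {1, 2, 3, 4, 5, 6, 8, 9, 10}
B ∩ (B ∪ (B △ A)) = {4, 5, 8, 9, 10}
B ∩ (B ∩ (B ∪ (B △ A))) = {4, 5, 8, 9, 10}
(B ∪ (B △ A)) ∩ B = {4, 5, 8, 9, 10}
B ∩ ((B ∪ (B △ A)) ∩ B) = {4, 5, 8, 9, 10}
Both equal {4, 5, 8, 9, 10}, so B ∩ (B ∩ (B ∪ (B △ A))) = B ∩ ((B ∪ (B △ A)) ∩ B).

Yes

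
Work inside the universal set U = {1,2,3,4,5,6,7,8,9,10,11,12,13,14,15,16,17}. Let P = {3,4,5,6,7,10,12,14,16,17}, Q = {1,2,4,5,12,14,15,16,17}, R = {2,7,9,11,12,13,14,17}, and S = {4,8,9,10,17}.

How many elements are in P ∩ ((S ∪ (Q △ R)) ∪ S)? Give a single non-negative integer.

Q △ R = {1,4,5,7,9,11,13,15,16}
S ∪ (Q △ R) = {1,4,5,7,8,9,10,11,13,15,16,17}
(S ∪ (Q △ R)) ∪ S = {1,4,5,7,8,9,10,11,13,15,16,17}
P ∩ ((S ∪ (Q △ R)) ∪ S) = {4,5,7,10,16,17}
|P ∩ ((S ∪ (Q △ R)) ∪ S)| = 6

6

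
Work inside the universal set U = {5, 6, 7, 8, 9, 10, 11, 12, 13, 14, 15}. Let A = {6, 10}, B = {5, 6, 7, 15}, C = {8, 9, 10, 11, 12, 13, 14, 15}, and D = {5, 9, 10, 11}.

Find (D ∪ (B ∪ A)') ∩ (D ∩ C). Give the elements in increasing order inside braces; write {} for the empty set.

B ∪ A = {5, 6, 7, 10, 15}
(B ∪ A)' = {8, 9, 11, 12, 13, 14}
D ∪ (B ∪ A)' = {5, 8, 9, 10, 11, 12, 13, 14}
D ∩ C = {9, 10, 11}
(D ∪ (B ∪ A)') ∩ (D ∩ C) = {9, 10, 11}

{9, 10, 11}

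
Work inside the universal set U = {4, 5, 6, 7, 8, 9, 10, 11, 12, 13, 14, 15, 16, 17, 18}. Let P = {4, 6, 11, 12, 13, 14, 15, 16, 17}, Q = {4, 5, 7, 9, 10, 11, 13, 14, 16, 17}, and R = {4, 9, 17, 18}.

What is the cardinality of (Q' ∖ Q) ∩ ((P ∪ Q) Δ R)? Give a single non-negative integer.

Q' = {6, 8, 12, 15, 18}
Q' ∖ Q = {6, 8, 12, 15, 18}
P ∪ Q = {4, 5, 6, 7, 9, 10, 11, 12, 13, 14, 15, 16, 17}
(P ∪ Q) Δ R = {5, 6, 7, 10, 11, 12, 13, 14, 15, 16, 18}
(Q' ∖ Q) ∩ ((P ∪ Q) Δ R) = {6, 12, 15, 18}
|(Q' ∖ Q) ∩ ((P ∪ Q) Δ R)| = 4

4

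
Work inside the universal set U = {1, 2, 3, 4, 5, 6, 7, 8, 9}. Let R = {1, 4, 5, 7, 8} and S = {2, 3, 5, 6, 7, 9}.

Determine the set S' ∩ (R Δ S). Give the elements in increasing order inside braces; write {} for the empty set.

S' = {1, 4, 8}
R Δ S = {1, 2, 3, 4, 6, 8, 9}
S' ∩ (R Δ S) = {1, 4, 8}

{1, 4, 8}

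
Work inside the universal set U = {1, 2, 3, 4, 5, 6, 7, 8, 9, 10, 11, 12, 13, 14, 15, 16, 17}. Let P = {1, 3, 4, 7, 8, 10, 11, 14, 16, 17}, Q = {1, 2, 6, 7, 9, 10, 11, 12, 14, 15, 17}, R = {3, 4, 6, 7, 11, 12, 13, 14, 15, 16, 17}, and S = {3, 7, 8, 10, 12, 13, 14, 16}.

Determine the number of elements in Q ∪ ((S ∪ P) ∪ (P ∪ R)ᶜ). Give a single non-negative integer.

17

S ∪ P = {1, 3, 4, 7, 8, 10, 11, 12, 13, 14, 16, 17}
P ∪ R = {1, 3, 4, 6, 7, 8, 10, 11, 12, 13, 14, 15, 16, 17}
(P ∪ R)ᶜ = {2, 5, 9}
(S ∪ P) ∪ (P ∪ R)ᶜ = {1, 2, 3, 4, 5, 7, 8, 9, 10, 11, 12, 13, 14, 16, 17}
Q ∪ ((S ∪ P) ∪ (P ∪ R)ᶜ) = {1, 2, 3, 4, 5, 6, 7, 8, 9, 10, 11, 12, 13, 14, 15, 16, 17}
|Q ∪ ((S ∪ P) ∪ (P ∪ R)ᶜ)| = 17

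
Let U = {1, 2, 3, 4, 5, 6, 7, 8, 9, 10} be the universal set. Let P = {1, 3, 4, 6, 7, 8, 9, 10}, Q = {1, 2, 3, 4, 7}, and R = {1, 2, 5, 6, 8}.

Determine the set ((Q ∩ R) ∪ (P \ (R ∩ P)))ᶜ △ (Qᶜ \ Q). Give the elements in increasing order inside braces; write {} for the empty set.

Q ∩ R = {1, 2}
R ∩ P = {1, 6, 8}
P \ (R ∩ P) = {3, 4, 7, 9, 10}
(Q ∩ R) ∪ (P \ (R ∩ P)) = {1, 2, 3, 4, 7, 9, 10}
((Q ∩ R) ∪ (P \ (R ∩ P)))ᶜ = {5, 6, 8}
Qᶜ = {5, 6, 8, 9, 10}
Qᶜ \ Q = {5, 6, 8, 9, 10}
((Q ∩ R) ∪ (P \ (R ∩ P)))ᶜ △ (Qᶜ \ Q) = {9, 10}

{9, 10}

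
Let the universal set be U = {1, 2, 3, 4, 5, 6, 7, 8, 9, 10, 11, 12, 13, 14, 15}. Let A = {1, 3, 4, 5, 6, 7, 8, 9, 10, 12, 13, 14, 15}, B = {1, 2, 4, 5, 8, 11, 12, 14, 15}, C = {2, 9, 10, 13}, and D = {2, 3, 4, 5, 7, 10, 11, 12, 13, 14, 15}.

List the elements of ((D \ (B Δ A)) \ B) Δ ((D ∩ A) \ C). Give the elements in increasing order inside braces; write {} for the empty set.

B Δ A = {2, 3, 6, 7, 9, 10, 11, 13}
D \ (B Δ A) = {4, 5, 12, 14, 15}
(D \ (B Δ A)) \ B = {}
D ∩ A = {3, 4, 5, 7, 10, 12, 13, 14, 15}
(D ∩ A) \ C = {3, 4, 5, 7, 12, 14, 15}
((D \ (B Δ A)) \ B) Δ ((D ∩ A) \ C) = {3, 4, 5, 7, 12, 14, 15}

{3, 4, 5, 7, 12, 14, 15}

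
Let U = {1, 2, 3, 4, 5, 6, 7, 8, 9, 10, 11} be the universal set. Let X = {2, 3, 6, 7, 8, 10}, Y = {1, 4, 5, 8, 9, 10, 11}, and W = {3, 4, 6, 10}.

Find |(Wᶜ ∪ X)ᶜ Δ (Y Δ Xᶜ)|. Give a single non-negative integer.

3

Wᶜ = {1, 2, 5, 7, 8, 9, 11}
Wᶜ ∪ X = {1, 2, 3, 5, 6, 7, 8, 9, 10, 11}
(Wᶜ ∪ X)ᶜ = {4}
Xᶜ = {1, 4, 5, 9, 11}
Y Δ Xᶜ = {8, 10}
(Wᶜ ∪ X)ᶜ Δ (Y Δ Xᶜ) = {4, 8, 10}
|(Wᶜ ∪ X)ᶜ Δ (Y Δ Xᶜ)| = 3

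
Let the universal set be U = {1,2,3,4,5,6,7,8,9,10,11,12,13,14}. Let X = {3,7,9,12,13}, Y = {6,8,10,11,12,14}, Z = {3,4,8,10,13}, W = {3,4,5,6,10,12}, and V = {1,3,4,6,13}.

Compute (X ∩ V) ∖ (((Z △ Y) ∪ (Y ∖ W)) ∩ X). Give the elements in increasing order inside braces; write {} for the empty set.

{}

X ∩ V = {3,13}
Z △ Y = {3,4,6,11,12,13,14}
Y ∖ W = {8,11,14}
(Z △ Y) ∪ (Y ∖ W) = {3,4,6,8,11,12,13,14}
((Z △ Y) ∪ (Y ∖ W)) ∩ X = {3,12,13}
(X ∩ V) ∖ (((Z △ Y) ∪ (Y ∖ W)) ∩ X) = {}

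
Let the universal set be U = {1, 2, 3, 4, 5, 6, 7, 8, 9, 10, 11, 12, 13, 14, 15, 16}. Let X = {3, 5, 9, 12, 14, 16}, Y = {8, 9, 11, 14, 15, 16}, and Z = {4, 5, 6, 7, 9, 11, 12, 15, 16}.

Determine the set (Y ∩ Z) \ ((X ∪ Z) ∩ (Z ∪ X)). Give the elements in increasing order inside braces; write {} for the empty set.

Y ∩ Z = {9, 11, 15, 16}
X ∪ Z = {3, 4, 5, 6, 7, 9, 11, 12, 14, 15, 16}
Z ∪ X = {3, 4, 5, 6, 7, 9, 11, 12, 14, 15, 16}
(X ∪ Z) ∩ (Z ∪ X) = {3, 4, 5, 6, 7, 9, 11, 12, 14, 15, 16}
(Y ∩ Z) \ ((X ∪ Z) ∩ (Z ∪ X)) = {}

{}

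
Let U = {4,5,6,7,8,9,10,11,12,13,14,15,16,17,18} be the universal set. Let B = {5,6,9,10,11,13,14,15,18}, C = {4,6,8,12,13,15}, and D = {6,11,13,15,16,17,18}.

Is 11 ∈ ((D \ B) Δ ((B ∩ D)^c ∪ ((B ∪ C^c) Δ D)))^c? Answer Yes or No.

Yes

11 ∈ D and 11 ∈ B, so 11 ∉ D \ B
11 ∈ B and 11 ∈ D, so 11 ∈ B ∩ D
11 ∉ (B ∩ D)^c since 11 ∈ (B ∩ D)
11 ∉ C, so 11 ∈ C^c
11 ∈ B and 11 ∈ C^c, so 11 ∈ B ∪ C^c
11 ∈ (B ∪ C^c) and 11 ∈ D, so 11 ∉ (B ∪ C^c) Δ D
11 ∉ (B ∩ D)^c and 11 ∉ ((B ∪ C^c) Δ D), so 11 ∉ (B ∩ D)^c ∪ ((B ∪ C^c) Δ D)
11 ∉ (D \ B) and 11 ∉ ((B ∩ D)^c ∪ ((B ∪ C^c) Δ D)), so 11 ∉ (D \ B) Δ ((B ∩ D)^c ∪ ((B ∪ C^c) Δ D))
11 ∈ ((D \ B) Δ ((B ∩ D)^c ∪ ((B ∪ C^c) Δ D)))^c since 11 ∉ ((D \ B) Δ ((B ∩ D)^c ∪ ((B ∪ C^c) Δ D)))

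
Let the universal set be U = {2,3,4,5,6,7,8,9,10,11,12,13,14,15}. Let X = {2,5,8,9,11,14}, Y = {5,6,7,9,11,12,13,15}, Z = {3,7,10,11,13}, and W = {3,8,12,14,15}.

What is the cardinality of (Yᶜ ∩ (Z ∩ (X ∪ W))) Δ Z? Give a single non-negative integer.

Yᶜ = {2,3,4,8,10,14}
X ∪ W = {2,3,5,8,9,11,12,14,15}
Z ∩ (X ∪ W) = {3,11}
Yᶜ ∩ (Z ∩ (X ∪ W)) = {3}
(Yᶜ ∩ (Z ∩ (X ∪ W))) Δ Z = {7,10,11,13}
|(Yᶜ ∩ (Z ∩ (X ∪ W))) Δ Z| = 4

4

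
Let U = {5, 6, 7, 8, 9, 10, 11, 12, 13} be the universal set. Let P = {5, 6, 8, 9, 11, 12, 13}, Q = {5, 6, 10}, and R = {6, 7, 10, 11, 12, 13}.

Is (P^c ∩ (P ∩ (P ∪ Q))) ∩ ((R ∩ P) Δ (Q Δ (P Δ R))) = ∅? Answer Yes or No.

Yes

P^c = {7, 10}
P ∪ Q = {5, 6, 8, 9, 10, 11, 12, 13}
P ∩ (P ∪ Q) = {5, 6, 8, 9, 11, 12, 13}
P^c ∩ (P ∩ (P ∪ Q)) = {}
R ∩ P = {6, 11, 12, 13}
P Δ R = {5, 7, 8, 9, 10}
Q Δ (P Δ R) = {6, 7, 8, 9}
(R ∩ P) Δ (Q Δ (P Δ R)) = {7, 8, 9, 11, 12, 13}
{} and {7, 8, 9, 11, 12, 13} share no elements.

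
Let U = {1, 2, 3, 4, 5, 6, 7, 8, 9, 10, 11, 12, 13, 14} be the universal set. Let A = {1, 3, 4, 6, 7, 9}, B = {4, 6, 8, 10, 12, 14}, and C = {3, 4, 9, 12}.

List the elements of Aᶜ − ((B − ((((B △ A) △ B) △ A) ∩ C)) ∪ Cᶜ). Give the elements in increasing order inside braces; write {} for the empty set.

{}

Aᶜ = {2, 5, 8, 10, 11, 12, 13, 14}
B △ A = {1, 3, 7, 8, 9, 10, 12, 14}
(B △ A) △ B = {1, 3, 4, 6, 7, 9}
((B △ A) △ B) △ A = {}
(((B △ A) △ B) △ A) ∩ C = {}
B − ((((B △ A) △ B) △ A) ∩ C) = {4, 6, 8, 10, 12, 14}
Cᶜ = {1, 2, 5, 6, 7, 8, 10, 11, 13, 14}
(B − ((((B △ A) △ B) △ A) ∩ C)) ∪ Cᶜ = {1, 2, 4, 5, 6, 7, 8, 10, 11, 12, 13, 14}
Aᶜ − ((B − ((((B △ A) △ B) △ A) ∩ C)) ∪ Cᶜ) = {}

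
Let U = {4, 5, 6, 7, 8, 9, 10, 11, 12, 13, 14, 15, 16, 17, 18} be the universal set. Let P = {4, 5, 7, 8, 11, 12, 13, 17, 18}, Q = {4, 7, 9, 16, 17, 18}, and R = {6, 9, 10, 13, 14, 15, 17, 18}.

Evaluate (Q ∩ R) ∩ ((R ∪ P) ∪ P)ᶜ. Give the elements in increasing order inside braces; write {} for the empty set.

{}

Q ∩ R = {9, 17, 18}
R ∪ P = {4, 5, 6, 7, 8, 9, 10, 11, 12, 13, 14, 15, 17, 18}
(R ∪ P) ∪ P = {4, 5, 6, 7, 8, 9, 10, 11, 12, 13, 14, 15, 17, 18}
((R ∪ P) ∪ P)ᶜ = {16}
(Q ∩ R) ∩ ((R ∪ P) ∪ P)ᶜ = {}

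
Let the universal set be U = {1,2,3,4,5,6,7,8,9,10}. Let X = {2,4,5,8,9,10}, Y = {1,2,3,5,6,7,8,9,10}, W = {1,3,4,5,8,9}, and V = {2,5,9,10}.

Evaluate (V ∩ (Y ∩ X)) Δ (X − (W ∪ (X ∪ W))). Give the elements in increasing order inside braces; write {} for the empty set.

Y ∩ X = {2,5,8,9,10}
V ∩ (Y ∩ X) = {2,5,9,10}
X ∪ W = {1,2,3,4,5,8,9,10}
W ∪ (X ∪ W) = {1,2,3,4,5,8,9,10}
X − (W ∪ (X ∪ W)) = {}
(V ∩ (Y ∩ X)) Δ (X − (W ∪ (X ∪ W))) = {2,5,9,10}

{2,5,9,10}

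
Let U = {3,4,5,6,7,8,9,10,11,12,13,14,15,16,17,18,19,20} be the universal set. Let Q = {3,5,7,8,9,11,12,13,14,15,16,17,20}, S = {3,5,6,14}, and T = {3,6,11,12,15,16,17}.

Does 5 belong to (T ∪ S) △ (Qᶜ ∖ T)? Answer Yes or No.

Yes

5 ∉ T and 5 ∈ S, so 5 ∈ T ∪ S
5 ∈ Q, so 5 ∉ Qᶜ
5 ∉ Qᶜ and 5 ∉ T, so 5 ∉ Qᶜ ∖ T
5 ∈ (T ∪ S) and 5 ∉ (Qᶜ ∖ T), so 5 ∈ (T ∪ S) △ (Qᶜ ∖ T)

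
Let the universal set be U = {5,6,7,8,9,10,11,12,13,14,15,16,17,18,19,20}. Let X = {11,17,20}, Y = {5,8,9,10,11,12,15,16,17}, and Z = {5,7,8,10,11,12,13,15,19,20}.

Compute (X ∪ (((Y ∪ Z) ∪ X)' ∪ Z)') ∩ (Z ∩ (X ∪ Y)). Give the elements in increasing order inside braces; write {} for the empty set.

{11,20}

Y ∪ Z = {5,7,8,9,10,11,12,13,15,16,17,19,20}
(Y ∪ Z) ∪ X = {5,7,8,9,10,11,12,13,15,16,17,19,20}
((Y ∪ Z) ∪ X)' = {6,14,18}
((Y ∪ Z) ∪ X)' ∪ Z = {5,6,7,8,10,11,12,13,14,15,18,19,20}
(((Y ∪ Z) ∪ X)' ∪ Z)' = {9,16,17}
X ∪ (((Y ∪ Z) ∪ X)' ∪ Z)' = {9,11,16,17,20}
X ∪ Y = {5,8,9,10,11,12,15,16,17,20}
Z ∩ (X ∪ Y) = {5,8,10,11,12,15,20}
(X ∪ (((Y ∪ Z) ∪ X)' ∪ Z)') ∩ (Z ∩ (X ∪ Y)) = {11,20}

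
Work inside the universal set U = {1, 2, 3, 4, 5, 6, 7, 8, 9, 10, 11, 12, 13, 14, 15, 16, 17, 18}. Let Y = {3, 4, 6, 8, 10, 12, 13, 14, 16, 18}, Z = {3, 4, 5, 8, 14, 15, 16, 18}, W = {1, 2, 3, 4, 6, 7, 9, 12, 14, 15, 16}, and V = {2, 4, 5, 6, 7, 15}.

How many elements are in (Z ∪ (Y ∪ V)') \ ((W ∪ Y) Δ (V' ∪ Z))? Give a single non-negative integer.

Y ∪ V = {2, 3, 4, 5, 6, 7, 8, 10, 12, 13, 14, 15, 16, 18}
(Y ∪ V)' = {1, 9, 11, 17}
Z ∪ (Y ∪ V)' = {1, 3, 4, 5, 8, 9, 11, 14, 15, 16, 17, 18}
W ∪ Y = {1, 2, 3, 4, 6, 7, 8, 9, 10, 12, 13, 14, 15, 16, 18}
V' = {1, 3, 8, 9, 10, 11, 12, 13, 14, 16, 17, 18}
V' ∪ Z = {1, 3, 4, 5, 8, 9, 10, 11, 12, 13, 14, 15, 16, 17, 18}
(W ∪ Y) Δ (V' ∪ Z) = {2, 5, 6, 7, 11, 17}
(Z ∪ (Y ∪ V)') \ ((W ∪ Y) Δ (V' ∪ Z)) = {1, 3, 4, 8, 9, 14, 15, 16, 18}
|(Z ∪ (Y ∪ V)') \ ((W ∪ Y) Δ (V' ∪ Z))| = 9

9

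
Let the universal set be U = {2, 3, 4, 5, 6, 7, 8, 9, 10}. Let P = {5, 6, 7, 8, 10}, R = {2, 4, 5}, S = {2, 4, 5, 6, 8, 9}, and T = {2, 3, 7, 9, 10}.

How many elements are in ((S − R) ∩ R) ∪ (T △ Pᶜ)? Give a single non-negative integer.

S − R = {6, 8, 9}
(S − R) ∩ R = {}
Pᶜ = {2, 3, 4, 9}
T △ Pᶜ = {4, 7, 10}
((S − R) ∩ R) ∪ (T △ Pᶜ) = {4, 7, 10}
|((S − R) ∩ R) ∪ (T △ Pᶜ)| = 3

3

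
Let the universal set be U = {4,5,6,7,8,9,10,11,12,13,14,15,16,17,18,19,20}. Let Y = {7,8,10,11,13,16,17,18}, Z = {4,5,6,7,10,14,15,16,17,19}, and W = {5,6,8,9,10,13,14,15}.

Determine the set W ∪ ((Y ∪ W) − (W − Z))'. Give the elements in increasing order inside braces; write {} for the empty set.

Y ∪ W = {5,6,7,8,9,10,11,13,14,15,16,17,18}
W − Z = {8,9,13}
(Y ∪ W) − (W − Z) = {5,6,7,10,11,14,15,16,17,18}
((Y ∪ W) − (W − Z))' = {4,8,9,12,13,19,20}
W ∪ ((Y ∪ W) − (W − Z))' = {4,5,6,8,9,10,12,13,14,15,19,20}

{4,5,6,8,9,10,12,13,14,15,19,20}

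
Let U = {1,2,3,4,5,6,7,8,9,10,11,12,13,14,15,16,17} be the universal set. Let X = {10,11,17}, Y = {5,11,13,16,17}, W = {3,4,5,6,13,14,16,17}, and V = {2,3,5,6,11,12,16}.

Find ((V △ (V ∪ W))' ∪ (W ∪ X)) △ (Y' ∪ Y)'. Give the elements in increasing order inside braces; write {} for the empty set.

V ∪ W = {2,3,4,5,6,11,12,13,14,16,17}
V △ (V ∪ W) = {4,13,14,17}
(V △ (V ∪ W))' = {1,2,3,5,6,7,8,9,10,11,12,15,16}
W ∪ X = {3,4,5,6,10,11,13,14,16,17}
(V △ (V ∪ W))' ∪ (W ∪ X) = {1,2,3,4,5,6,7,8,9,10,11,12,13,14,15,16,17}
Y' = {1,2,3,4,6,7,8,9,10,12,14,15}
Y' ∪ Y = {1,2,3,4,5,6,7,8,9,10,11,12,13,14,15,16,17}
(Y' ∪ Y)' = {}
((V △ (V ∪ W))' ∪ (W ∪ X)) △ (Y' ∪ Y)' = {1,2,3,4,5,6,7,8,9,10,11,12,13,14,15,16,17}

{1,2,3,4,5,6,7,8,9,10,11,12,13,14,15,16,17}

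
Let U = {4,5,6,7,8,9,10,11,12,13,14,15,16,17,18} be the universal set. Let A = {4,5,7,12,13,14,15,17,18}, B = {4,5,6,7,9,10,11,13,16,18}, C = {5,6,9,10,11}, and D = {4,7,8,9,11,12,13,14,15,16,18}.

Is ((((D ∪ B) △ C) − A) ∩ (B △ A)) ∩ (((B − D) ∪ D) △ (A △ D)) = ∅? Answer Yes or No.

Yes

D ∪ B = {4,5,6,7,8,9,10,11,12,13,14,15,16,18}
(D ∪ B) △ C = {4,7,8,12,13,14,15,16,18}
((D ∪ B) △ C) − A = {8,16}
B △ A = {6,9,10,11,12,14,15,16,17}
(((D ∪ B) △ C) − A) ∩ (B △ A) = {16}
B − D = {5,6,10}
(B − D) ∪ D = {4,5,6,7,8,9,10,11,12,13,14,15,16,18}
A △ D = {5,8,9,11,16,17}
((B − D) ∪ D) △ (A △ D) = {4,6,7,10,12,13,14,15,17,18}
{16} and {4,6,7,10,12,13,14,15,17,18} share no elements.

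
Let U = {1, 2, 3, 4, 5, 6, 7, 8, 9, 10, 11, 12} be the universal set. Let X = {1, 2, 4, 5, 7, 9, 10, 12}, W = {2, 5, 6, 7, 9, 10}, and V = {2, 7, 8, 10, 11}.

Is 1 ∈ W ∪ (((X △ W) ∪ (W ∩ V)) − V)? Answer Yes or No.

Yes

1 ∈ X and 1 ∉ W, so 1 ∈ X △ W
1 ∉ W and 1 ∉ V, so 1 ∉ W ∩ V
1 ∈ (X △ W) and 1 ∉ (W ∩ V), so 1 ∈ (X △ W) ∪ (W ∩ V)
1 ∈ ((X △ W) ∪ (W ∩ V)) and 1 ∉ V, so 1 ∈ ((X △ W) ∪ (W ∩ V)) − V
1 ∉ W and 1 ∈ (((X △ W) ∪ (W ∩ V)) − V), so 1 ∈ W ∪ (((X △ W) ∪ (W ∩ V)) − V)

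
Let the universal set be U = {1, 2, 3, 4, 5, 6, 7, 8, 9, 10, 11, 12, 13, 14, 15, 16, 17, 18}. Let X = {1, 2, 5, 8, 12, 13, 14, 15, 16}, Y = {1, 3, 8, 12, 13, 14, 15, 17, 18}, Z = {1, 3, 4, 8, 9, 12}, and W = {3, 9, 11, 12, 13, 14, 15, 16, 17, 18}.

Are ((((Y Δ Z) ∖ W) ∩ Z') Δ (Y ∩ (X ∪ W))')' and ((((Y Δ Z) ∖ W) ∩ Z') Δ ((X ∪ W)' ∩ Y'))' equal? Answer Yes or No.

No

Y Δ Z = {4, 9, 13, 14, 15, 17, 18}
(Y Δ Z) ∖ W = {4}
Z' = {2, 5, 6, 7, 10, 11, 13, 14, 15, 16, 17, 18}
((Y Δ Z) ∖ W) ∩ Z' = {}
X ∪ W = {1, 2, 3, 5, 8, 9, 11, 12, 13, 14, 15, 16, 17, 18}
Y ∩ (X ∪ W) = {1, 3, 8, 12, 13, 14, 15, 17, 18}
(Y ∩ (X ∪ W))' = {2, 4, 5, 6, 7, 9, 10, 11, 16}
(((Y Δ Z) ∖ W) ∩ Z') Δ (Y ∩ (X ∪ W))' = {2, 4, 5, 6, 7, 9, 10, 11, 16}
((((Y Δ Z) ∖ W) ∩ Z') Δ (Y ∩ (X ∪ W))')' = {1, 3, 8, 12, 13, 14, 15, 17, 18}
(X ∪ W)' = {4, 6, 7, 10}
Y' = {2, 4, 5, 6, 7, 9, 10, 11, 16}
(X ∪ W)' ∩ Y' = {4, 6, 7, 10}
(((Y Δ Z) ∖ W) ∩ Z') Δ ((X ∪ W)' ∩ Y') = {4, 6, 7, 10}
((((Y Δ Z) ∖ W) ∩ Z') Δ ((X ∪ W)' ∩ Y'))' = {1, 2, 3, 5, 8, 9, 11, 12, 13, 14, 15, 16, 17, 18}
2 ∈ ((((Y Δ Z) ∖ W) ∩ Z') Δ ((X ∪ W)' ∩ Y'))' but 2 ∉ ((((Y Δ Z) ∖ W) ∩ Z') Δ (Y ∩ (X ∪ W))')', so they differ.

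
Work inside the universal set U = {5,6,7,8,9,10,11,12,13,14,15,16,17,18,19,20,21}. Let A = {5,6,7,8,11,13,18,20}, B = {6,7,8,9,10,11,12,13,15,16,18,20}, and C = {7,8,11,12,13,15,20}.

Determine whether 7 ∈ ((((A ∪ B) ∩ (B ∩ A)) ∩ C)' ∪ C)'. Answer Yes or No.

7 ∈ A and 7 ∈ B, so 7 ∈ A ∪ B
7 ∈ B and 7 ∈ A, so 7 ∈ B ∩ A
7 ∈ (A ∪ B) and 7 ∈ (B ∩ A), so 7 ∈ (A ∪ B) ∩ (B ∩ A)
7 ∈ ((A ∪ B) ∩ (B ∩ A)) and 7 ∈ C, so 7 ∈ ((A ∪ B) ∩ (B ∩ A)) ∩ C
7 ∉ (((A ∪ B) ∩ (B ∩ A)) ∩ C)' since 7 ∈ (((A ∪ B) ∩ (B ∩ A)) ∩ C)
7 ∉ (((A ∪ B) ∩ (B ∩ A)) ∩ C)' and 7 ∈ C, so 7 ∈ (((A ∪ B) ∩ (B ∩ A)) ∩ C)' ∪ C
7 ∉ ((((A ∪ B) ∩ (B ∩ A)) ∩ C)' ∪ C)' since 7 ∈ ((((A ∪ B) ∩ (B ∩ A)) ∩ C)' ∪ C)

No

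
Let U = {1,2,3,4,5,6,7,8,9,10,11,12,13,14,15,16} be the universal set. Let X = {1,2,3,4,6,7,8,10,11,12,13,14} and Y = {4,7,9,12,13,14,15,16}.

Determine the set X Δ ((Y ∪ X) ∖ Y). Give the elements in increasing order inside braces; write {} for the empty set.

Y ∪ X = {1,2,3,4,6,7,8,9,10,11,12,13,14,15,16}
(Y ∪ X) ∖ Y = {1,2,3,6,8,10,11}
X Δ ((Y ∪ X) ∖ Y) = {4,7,12,13,14}

{4,7,12,13,14}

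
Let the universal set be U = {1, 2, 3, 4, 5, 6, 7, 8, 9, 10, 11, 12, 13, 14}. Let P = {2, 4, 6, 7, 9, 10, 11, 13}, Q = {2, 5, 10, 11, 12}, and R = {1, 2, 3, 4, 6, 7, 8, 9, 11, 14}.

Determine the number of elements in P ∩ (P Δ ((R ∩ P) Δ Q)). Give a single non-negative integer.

R ∩ P = {2, 4, 6, 7, 9, 11}
(R ∩ P) Δ Q = {4, 5, 6, 7, 9, 10, 12}
P Δ ((R ∩ P) Δ Q) = {2, 5, 11, 12, 13}
P ∩ (P Δ ((R ∩ P) Δ Q)) = {2, 11, 13}
|P ∩ (P Δ ((R ∩ P) Δ Q))| = 3

3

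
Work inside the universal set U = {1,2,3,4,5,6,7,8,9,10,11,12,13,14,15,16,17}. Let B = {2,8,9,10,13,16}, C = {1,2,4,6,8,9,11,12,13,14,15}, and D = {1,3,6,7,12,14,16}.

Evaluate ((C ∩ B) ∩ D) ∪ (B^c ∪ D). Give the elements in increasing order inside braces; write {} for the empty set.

C ∩ B = {2,8,9,13}
(C ∩ B) ∩ D = {}
B^c = {1,3,4,5,6,7,11,12,14,15,17}
B^c ∪ D = {1,3,4,5,6,7,11,12,14,15,16,17}
((C ∩ B) ∩ D) ∪ (B^c ∪ D) = {1,3,4,5,6,7,11,12,14,15,16,17}

{1,3,4,5,6,7,11,12,14,15,16,17}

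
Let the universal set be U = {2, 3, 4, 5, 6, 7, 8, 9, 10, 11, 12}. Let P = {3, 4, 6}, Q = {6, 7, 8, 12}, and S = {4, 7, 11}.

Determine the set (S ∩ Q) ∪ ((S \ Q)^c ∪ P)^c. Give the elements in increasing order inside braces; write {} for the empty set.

{7, 11}

S ∩ Q = {7}
S \ Q = {4, 11}
(S \ Q)^c = {2, 3, 5, 6, 7, 8, 9, 10, 12}
(S \ Q)^c ∪ P = {2, 3, 4, 5, 6, 7, 8, 9, 10, 12}
((S \ Q)^c ∪ P)^c = {11}
(S ∩ Q) ∪ ((S \ Q)^c ∪ P)^c = {7, 11}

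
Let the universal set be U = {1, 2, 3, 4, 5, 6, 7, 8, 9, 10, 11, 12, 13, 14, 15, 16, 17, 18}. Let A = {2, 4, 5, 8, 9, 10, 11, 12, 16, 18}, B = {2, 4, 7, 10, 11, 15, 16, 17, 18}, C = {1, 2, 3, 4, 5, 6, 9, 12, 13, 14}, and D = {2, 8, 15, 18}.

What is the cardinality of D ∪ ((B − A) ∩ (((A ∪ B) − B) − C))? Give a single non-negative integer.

B − A = {7, 15, 17}
A ∪ B = {2, 4, 5, 7, 8, 9, 10, 11, 12, 15, 16, 17, 18}
(A ∪ B) − B = {5, 8, 9, 12}
((A ∪ B) − B) − C = {8}
(B − A) ∩ (((A ∪ B) − B) − C) = {}
D ∪ ((B − A) ∩ (((A ∪ B) − B) − C)) = {2, 8, 15, 18}
|D ∪ ((B − A) ∩ (((A ∪ B) − B) − C))| = 4

4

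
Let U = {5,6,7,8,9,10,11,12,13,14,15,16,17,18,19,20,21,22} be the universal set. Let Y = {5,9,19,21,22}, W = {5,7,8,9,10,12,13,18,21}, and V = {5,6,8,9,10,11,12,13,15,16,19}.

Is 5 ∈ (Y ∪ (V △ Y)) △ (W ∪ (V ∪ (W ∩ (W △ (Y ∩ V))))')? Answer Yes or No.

5 ∈ V and 5 ∈ Y, so 5 ∉ V △ Y
5 ∈ Y and 5 ∉ (V △ Y), so 5 ∈ Y ∪ (V △ Y)
5 ∈ Y and 5 ∈ V, so 5 ∈ Y ∩ V
5 ∈ W and 5 ∈ (Y ∩ V), so 5 ∉ W △ (Y ∩ V)
5 ∈ W and 5 ∉ (W △ (Y ∩ V)), so 5 ∉ W ∩ (W △ (Y ∩ V))
5 ∈ V and 5 ∉ (W ∩ (W △ (Y ∩ V))), so 5 ∈ V ∪ (W ∩ (W △ (Y ∩ V)))
5 ∉ (V ∪ (W ∩ (W △ (Y ∩ V))))' since 5 ∈ (V ∪ (W ∩ (W △ (Y ∩ V))))
5 ∈ W and 5 ∉ (V ∪ (W ∩ (W △ (Y ∩ V))))', so 5 ∈ W ∪ (V ∪ (W ∩ (W △ (Y ∩ V))))'
5 ∈ (Y ∪ (V △ Y)) and 5 ∈ (W ∪ (V ∪ (W ∩ (W △ (Y ∩ V))))'), so 5 ∉ (Y ∪ (V △ Y)) △ (W ∪ (V ∪ (W ∩ (W △ (Y ∩ V))))')

No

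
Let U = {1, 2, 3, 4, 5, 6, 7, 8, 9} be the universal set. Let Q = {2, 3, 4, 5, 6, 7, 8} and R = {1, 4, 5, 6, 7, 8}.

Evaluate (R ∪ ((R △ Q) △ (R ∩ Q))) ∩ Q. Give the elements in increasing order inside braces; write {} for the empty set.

R △ Q = {1, 2, 3}
R ∩ Q = {4, 5, 6, 7, 8}
(R △ Q) △ (R ∩ Q) = {1, 2, 3, 4, 5, 6, 7, 8}
R ∪ ((R △ Q) △ (R ∩ Q)) = {1, 2, 3, 4, 5, 6, 7, 8}
(R ∪ ((R △ Q) △ (R ∩ Q))) ∩ Q = {2, 3, 4, 5, 6, 7, 8}

{2, 3, 4, 5, 6, 7, 8}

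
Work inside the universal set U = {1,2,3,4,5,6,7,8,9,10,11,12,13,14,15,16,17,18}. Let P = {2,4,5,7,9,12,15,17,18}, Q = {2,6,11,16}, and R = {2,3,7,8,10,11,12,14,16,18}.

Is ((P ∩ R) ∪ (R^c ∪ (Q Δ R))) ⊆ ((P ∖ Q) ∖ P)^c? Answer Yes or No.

Yes

P ∩ R = {2,7,12,18}
R^c = {1,4,5,6,9,13,15,17}
Q Δ R = {3,6,7,8,10,12,14,18}
R^c ∪ (Q Δ R) = {1,3,4,5,6,7,8,9,10,12,13,14,15,17,18}
(P ∩ R) ∪ (R^c ∪ (Q Δ R)) = {1,2,3,4,5,6,7,8,9,10,12,13,14,15,17,18}
P ∖ Q = {4,5,7,9,12,15,17,18}
(P ∖ Q) ∖ P = {}
((P ∖ Q) ∖ P)^c = {1,2,3,4,5,6,7,8,9,10,11,12,13,14,15,16,17,18}
Every element of {1,2,3,4,5,6,7,8,9,10,12,13,14,15,17,18} is in {1,2,3,4,5,6,7,8,9,10,11,12,13,14,15,16,17,18}, so (P ∩ R) ∪ (R^c ∪ (Q Δ R)) ⊆ ((P ∖ Q) ∖ P)^c.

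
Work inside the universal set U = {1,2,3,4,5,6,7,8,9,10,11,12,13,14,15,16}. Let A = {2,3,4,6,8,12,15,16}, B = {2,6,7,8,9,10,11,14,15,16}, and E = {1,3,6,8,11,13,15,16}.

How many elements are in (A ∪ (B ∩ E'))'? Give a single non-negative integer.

4

E' = {2,4,5,7,9,10,12,14}
B ∩ E' = {2,7,9,10,14}
A ∪ (B ∩ E') = {2,3,4,6,7,8,9,10,12,14,15,16}
(A ∪ (B ∩ E'))' = {1,5,11,13}
|(A ∪ (B ∩ E'))'| = 4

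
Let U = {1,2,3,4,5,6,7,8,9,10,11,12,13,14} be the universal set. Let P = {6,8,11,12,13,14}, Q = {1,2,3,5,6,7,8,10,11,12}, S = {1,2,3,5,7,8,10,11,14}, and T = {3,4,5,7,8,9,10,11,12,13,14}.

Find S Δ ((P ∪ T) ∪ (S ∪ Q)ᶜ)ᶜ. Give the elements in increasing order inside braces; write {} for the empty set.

{3,5,7,8,10,11,14}

P ∪ T = {3,4,5,6,7,8,9,10,11,12,13,14}
S ∪ Q = {1,2,3,5,6,7,8,10,11,12,14}
(S ∪ Q)ᶜ = {4,9,13}
(P ∪ T) ∪ (S ∪ Q)ᶜ = {3,4,5,6,7,8,9,10,11,12,13,14}
((P ∪ T) ∪ (S ∪ Q)ᶜ)ᶜ = {1,2}
S Δ ((P ∪ T) ∪ (S ∪ Q)ᶜ)ᶜ = {3,5,7,8,10,11,14}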